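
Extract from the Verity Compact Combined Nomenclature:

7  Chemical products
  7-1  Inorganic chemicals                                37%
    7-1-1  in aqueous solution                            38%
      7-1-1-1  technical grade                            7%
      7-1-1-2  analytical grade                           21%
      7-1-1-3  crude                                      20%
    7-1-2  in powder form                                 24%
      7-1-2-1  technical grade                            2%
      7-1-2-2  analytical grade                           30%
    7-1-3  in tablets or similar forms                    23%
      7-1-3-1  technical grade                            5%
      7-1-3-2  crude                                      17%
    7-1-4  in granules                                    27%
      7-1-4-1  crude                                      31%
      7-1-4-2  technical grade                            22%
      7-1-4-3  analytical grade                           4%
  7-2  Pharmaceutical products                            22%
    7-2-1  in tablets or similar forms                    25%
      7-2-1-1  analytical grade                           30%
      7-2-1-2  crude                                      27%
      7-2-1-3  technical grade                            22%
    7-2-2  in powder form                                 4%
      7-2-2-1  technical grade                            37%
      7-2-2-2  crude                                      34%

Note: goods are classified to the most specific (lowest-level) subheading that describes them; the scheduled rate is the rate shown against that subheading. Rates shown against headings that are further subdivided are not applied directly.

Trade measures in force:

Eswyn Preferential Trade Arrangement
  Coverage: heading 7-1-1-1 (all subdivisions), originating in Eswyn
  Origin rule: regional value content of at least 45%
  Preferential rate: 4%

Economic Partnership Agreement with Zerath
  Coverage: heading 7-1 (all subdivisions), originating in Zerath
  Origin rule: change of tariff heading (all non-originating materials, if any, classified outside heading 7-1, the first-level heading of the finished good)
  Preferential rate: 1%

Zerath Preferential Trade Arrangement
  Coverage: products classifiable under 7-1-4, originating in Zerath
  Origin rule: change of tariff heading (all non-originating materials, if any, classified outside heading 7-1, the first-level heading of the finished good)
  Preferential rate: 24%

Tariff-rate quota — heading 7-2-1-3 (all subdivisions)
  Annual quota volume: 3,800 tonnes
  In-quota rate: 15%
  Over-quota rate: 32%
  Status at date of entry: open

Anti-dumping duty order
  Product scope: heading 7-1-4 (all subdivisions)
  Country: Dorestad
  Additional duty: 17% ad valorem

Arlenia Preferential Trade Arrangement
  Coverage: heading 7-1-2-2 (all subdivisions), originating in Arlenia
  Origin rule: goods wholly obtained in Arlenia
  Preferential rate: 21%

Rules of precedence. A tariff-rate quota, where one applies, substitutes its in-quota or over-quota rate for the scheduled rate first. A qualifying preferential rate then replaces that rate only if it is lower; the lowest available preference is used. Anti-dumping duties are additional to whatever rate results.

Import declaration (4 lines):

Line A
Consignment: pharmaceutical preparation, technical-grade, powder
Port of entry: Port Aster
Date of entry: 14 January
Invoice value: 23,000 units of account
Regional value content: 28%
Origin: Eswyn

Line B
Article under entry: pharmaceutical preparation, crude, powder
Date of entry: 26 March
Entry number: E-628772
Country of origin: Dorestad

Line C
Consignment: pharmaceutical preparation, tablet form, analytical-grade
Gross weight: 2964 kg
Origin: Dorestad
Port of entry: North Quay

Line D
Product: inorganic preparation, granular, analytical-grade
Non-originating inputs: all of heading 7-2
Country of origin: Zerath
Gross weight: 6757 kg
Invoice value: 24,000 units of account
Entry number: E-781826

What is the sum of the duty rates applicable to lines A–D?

Line A: pharmaceutical → 7-2; powder → 7-2-2; technical-grade → 7-2-2-1. Scheduled 37%. Eswyn agreement on 7-1-1-1: 7-2-2-1 not covered. → 37%.
Line B: pharmaceutical → 7-2; powder → 7-2-2; crude → 7-2-2-2. Scheduled 34%. No special measure applies. → 34%.
Line C: pharmaceutical → 7-2; tablet form → 7-2-1; analytical-grade → 7-2-1-1. Scheduled 30%. No special measure applies. → 30%.
Line D: inorganic → 7-1; granular → 7-1-4; analytical-grade → 7-1-4-3. Scheduled 4%. Zerath agreement on 7-1: CTH met → 1% available; Zerath agreement on 7-1-4: CTH met → 24% available; preferential 1%. → 1%.
Sum: 37% + 34% + 30% + 1% = 102%.

102%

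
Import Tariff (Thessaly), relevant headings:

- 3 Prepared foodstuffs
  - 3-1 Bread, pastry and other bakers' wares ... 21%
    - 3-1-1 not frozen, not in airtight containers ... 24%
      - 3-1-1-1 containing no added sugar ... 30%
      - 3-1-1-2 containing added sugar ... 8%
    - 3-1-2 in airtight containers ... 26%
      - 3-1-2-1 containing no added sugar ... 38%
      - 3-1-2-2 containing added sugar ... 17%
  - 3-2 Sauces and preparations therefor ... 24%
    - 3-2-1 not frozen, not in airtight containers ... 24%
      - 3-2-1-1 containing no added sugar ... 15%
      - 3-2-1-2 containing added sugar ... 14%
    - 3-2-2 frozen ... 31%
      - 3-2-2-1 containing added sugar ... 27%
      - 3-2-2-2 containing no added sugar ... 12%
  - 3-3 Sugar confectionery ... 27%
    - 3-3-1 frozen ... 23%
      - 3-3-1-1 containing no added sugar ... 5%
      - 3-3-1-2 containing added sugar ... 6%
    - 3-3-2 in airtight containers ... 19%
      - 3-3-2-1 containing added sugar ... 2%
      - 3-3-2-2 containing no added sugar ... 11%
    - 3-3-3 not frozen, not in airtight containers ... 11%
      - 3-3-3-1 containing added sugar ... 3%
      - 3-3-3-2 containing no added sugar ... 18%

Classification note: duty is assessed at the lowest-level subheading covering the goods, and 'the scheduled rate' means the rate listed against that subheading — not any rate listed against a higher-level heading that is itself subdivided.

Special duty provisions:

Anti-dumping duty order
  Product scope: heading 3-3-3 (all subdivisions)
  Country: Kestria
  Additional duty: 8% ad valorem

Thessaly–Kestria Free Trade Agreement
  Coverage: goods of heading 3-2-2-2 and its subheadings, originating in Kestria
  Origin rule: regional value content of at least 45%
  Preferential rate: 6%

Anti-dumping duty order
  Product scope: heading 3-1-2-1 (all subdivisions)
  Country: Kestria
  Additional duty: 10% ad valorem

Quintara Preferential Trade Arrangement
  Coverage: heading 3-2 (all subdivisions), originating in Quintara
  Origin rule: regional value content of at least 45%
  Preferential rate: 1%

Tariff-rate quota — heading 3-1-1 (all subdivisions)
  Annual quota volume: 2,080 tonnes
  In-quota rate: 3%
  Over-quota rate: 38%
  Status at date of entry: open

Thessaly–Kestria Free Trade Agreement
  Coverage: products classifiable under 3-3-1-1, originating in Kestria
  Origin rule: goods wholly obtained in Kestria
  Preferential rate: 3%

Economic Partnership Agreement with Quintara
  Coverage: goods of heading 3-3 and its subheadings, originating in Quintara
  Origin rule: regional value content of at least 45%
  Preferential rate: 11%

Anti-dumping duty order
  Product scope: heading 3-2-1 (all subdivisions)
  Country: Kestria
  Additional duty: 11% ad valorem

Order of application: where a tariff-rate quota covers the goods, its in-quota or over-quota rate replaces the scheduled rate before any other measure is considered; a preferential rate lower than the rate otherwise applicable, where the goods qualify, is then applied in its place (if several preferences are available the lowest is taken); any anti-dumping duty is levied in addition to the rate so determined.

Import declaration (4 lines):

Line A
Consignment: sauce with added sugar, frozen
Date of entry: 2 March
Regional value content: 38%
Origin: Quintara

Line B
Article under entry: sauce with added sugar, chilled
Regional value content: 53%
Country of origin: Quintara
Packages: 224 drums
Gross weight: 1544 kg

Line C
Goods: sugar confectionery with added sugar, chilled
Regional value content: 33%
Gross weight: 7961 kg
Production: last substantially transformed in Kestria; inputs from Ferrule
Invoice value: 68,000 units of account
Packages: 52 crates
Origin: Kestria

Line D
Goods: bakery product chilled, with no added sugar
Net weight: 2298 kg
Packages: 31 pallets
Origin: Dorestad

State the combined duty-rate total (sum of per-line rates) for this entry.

Line A: sauce → 3-2; frozen → 3-2-2; with added sugar → 3-2-2-1. Scheduled 27%. Quintara agreement on 3-2: RVC < 45%; Quintara agreement on 3-3: 3-2-2-1 not covered. → 27%.
Line B: sauce → 3-2; chilled → 3-2-1; with added sugar → 3-2-1-2. Scheduled 14%. Quintara agreement on 3-2: RVC ≥ 45% → 1% available; Quintara agreement on 3-3: 3-2-1-2 not covered; preferential 1%. → 1%.
Line C: sugar confectionery → 3-3; chilled → 3-3-3; with added sugar → 3-3-3-1. Scheduled 3%. Kestria agreement on 3-2-2-2: 3-3-3-1 not covered; Kestria agreement on 3-3-1-1: 3-3-3-1 not covered; anti-dumping (Kestria, 3-3-3): +8%; total 3% + 8% = 11%. → 11%.
Line D: bakery product → 3-1; chilled → 3-1-1; with no added sugar → 3-1-1-1. Scheduled 30%. quota on 3-1-1 open → in-quota 3%. → 3%.
Sum: 27% + 1% + 11% + 3% = 42%.

42%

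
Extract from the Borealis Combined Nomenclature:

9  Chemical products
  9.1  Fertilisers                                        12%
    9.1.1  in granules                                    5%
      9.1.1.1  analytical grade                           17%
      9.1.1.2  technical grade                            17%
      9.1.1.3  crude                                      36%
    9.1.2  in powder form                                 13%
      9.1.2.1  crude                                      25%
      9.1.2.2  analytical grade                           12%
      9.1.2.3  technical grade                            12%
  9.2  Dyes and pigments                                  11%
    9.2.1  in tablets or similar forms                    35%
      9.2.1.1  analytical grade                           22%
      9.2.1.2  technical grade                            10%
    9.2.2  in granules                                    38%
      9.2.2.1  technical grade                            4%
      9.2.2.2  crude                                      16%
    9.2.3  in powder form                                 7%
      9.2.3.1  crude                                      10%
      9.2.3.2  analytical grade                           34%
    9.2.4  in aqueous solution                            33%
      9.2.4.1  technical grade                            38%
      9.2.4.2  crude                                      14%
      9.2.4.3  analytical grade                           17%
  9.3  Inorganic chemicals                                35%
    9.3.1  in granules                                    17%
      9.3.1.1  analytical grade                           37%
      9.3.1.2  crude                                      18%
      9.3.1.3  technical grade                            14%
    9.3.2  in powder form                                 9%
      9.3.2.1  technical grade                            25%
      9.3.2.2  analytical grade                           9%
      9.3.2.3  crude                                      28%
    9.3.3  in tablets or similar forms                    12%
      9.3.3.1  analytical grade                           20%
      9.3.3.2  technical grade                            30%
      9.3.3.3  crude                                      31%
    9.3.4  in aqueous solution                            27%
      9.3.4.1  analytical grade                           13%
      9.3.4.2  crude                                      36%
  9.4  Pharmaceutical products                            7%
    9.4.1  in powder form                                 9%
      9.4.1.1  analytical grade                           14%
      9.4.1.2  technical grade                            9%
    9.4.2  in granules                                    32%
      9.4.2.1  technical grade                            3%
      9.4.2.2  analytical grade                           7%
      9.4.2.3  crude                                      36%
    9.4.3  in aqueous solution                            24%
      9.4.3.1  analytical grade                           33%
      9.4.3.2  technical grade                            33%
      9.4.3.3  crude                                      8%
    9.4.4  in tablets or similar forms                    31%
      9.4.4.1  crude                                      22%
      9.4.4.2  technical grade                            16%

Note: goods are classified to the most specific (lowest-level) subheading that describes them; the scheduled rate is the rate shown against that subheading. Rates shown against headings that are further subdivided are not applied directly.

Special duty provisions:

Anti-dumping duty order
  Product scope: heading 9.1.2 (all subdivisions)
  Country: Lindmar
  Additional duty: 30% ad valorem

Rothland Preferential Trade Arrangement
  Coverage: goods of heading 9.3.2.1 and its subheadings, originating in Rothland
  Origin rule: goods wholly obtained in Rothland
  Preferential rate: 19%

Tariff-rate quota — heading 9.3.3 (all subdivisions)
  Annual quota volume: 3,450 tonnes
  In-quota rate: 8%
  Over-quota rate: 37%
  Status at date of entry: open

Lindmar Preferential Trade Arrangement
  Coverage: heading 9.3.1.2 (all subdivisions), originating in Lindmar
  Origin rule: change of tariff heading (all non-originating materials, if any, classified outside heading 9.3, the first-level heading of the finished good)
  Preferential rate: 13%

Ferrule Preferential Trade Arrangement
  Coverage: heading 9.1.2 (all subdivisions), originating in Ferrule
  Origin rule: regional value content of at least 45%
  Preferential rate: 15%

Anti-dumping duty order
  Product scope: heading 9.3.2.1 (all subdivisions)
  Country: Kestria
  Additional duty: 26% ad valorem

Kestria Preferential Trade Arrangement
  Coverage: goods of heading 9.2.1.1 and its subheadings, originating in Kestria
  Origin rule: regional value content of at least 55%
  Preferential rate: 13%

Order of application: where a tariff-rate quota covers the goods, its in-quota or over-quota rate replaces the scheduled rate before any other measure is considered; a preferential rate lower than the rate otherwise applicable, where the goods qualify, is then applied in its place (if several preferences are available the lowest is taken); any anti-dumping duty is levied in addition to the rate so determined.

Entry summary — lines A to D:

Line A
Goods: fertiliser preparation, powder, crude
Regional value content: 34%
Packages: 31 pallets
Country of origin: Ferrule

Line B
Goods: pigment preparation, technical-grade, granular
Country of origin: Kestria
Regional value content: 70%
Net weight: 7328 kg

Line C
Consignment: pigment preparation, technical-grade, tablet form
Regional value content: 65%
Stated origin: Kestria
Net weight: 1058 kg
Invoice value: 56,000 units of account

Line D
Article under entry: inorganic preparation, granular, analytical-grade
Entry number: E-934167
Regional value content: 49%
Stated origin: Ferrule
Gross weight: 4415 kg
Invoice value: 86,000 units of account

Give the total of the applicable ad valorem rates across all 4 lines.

76%

Line A: fertiliser → 9.1; powder → 9.1.2; crude → 9.1.2.1. Scheduled 25%. Ferrule agreement on 9.1.2: RVC < 45%. → 25%.
Line B: pigment → 9.2; granular → 9.2.2; technical-grade → 9.2.2.1. Scheduled 4%. Kestria agreement on 9.2.1.1: 9.2.2.1 not covered. → 4%.
Line C: pigment → 9.2; tablet form → 9.2.1; technical-grade → 9.2.1.2. Scheduled 10%. Kestria agreement on 9.2.1.1: 9.2.1.2 not covered. → 10%.
Line D: inorganic → 9.3; granular → 9.3.1; analytical-grade → 9.3.1.1. Scheduled 37%. Ferrule agreement on 9.1.2: 9.3.1.1 not covered. → 37%.
Sum: 25% + 4% + 10% + 37% = 76%.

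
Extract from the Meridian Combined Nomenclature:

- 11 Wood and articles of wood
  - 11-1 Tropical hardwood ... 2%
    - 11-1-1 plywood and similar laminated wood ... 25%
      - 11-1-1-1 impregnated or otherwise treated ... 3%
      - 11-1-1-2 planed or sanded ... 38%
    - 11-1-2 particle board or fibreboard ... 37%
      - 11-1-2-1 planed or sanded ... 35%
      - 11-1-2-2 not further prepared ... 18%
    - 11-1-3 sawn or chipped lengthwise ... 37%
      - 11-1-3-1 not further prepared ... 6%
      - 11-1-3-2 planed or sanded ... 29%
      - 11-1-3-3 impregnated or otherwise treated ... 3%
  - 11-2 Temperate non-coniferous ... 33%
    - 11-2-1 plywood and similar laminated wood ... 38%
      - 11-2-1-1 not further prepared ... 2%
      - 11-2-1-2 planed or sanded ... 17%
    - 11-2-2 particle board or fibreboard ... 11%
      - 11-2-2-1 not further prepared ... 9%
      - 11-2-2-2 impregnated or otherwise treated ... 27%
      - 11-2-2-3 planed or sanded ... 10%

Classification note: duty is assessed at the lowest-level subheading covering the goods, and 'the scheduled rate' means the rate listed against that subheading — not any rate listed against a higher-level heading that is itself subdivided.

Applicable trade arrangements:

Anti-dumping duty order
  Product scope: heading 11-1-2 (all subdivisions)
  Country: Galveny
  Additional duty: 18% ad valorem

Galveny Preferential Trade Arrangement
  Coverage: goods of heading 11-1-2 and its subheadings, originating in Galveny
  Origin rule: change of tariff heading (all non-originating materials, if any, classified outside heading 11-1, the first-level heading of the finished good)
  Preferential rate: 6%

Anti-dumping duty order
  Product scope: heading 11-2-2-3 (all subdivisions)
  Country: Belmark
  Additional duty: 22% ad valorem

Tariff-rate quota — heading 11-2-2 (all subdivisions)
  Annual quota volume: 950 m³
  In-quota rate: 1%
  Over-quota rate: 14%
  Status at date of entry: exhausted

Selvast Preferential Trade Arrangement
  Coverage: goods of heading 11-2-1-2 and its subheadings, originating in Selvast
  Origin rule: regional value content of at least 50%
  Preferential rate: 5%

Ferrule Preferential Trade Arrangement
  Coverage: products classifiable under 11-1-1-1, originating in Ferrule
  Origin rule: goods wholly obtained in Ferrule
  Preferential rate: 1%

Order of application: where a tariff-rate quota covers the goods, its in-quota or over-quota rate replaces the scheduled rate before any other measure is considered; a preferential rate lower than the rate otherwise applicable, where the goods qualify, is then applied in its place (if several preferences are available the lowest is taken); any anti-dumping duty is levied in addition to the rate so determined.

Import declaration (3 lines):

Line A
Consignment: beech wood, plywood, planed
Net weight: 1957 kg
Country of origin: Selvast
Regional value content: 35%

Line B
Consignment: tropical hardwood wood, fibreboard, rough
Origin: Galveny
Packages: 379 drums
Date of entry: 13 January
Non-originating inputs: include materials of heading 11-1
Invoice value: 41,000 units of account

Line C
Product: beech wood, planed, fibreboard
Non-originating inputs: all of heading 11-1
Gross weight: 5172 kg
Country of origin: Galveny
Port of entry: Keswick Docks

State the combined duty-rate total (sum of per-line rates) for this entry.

Line A: beech → 11-2; plywood → 11-2-1; planed → 11-2-1-2. Scheduled 17%. Selvast agreement on 11-2-1-2: RVC < 50%. → 17%.
Line B: tropical hardwood → 11-1; fibreboard → 11-1-2; rough → 11-1-2-2. Scheduled 18%. Galveny agreement on 11-1-2: CTH not met; anti-dumping (Galveny, 11-1-2): +18%; total 18% + 18% = 36%. → 36%.
Line C: beech → 11-2; fibreboard → 11-2-2; planed → 11-2-2-3. Scheduled 10%. quota on 11-2-2 exhausted → over-quota 14%; Galveny agreement on 11-1-2: 11-2-2-3 not covered. → 14%.
Sum: 17% + 36% + 14% = 67%.

67%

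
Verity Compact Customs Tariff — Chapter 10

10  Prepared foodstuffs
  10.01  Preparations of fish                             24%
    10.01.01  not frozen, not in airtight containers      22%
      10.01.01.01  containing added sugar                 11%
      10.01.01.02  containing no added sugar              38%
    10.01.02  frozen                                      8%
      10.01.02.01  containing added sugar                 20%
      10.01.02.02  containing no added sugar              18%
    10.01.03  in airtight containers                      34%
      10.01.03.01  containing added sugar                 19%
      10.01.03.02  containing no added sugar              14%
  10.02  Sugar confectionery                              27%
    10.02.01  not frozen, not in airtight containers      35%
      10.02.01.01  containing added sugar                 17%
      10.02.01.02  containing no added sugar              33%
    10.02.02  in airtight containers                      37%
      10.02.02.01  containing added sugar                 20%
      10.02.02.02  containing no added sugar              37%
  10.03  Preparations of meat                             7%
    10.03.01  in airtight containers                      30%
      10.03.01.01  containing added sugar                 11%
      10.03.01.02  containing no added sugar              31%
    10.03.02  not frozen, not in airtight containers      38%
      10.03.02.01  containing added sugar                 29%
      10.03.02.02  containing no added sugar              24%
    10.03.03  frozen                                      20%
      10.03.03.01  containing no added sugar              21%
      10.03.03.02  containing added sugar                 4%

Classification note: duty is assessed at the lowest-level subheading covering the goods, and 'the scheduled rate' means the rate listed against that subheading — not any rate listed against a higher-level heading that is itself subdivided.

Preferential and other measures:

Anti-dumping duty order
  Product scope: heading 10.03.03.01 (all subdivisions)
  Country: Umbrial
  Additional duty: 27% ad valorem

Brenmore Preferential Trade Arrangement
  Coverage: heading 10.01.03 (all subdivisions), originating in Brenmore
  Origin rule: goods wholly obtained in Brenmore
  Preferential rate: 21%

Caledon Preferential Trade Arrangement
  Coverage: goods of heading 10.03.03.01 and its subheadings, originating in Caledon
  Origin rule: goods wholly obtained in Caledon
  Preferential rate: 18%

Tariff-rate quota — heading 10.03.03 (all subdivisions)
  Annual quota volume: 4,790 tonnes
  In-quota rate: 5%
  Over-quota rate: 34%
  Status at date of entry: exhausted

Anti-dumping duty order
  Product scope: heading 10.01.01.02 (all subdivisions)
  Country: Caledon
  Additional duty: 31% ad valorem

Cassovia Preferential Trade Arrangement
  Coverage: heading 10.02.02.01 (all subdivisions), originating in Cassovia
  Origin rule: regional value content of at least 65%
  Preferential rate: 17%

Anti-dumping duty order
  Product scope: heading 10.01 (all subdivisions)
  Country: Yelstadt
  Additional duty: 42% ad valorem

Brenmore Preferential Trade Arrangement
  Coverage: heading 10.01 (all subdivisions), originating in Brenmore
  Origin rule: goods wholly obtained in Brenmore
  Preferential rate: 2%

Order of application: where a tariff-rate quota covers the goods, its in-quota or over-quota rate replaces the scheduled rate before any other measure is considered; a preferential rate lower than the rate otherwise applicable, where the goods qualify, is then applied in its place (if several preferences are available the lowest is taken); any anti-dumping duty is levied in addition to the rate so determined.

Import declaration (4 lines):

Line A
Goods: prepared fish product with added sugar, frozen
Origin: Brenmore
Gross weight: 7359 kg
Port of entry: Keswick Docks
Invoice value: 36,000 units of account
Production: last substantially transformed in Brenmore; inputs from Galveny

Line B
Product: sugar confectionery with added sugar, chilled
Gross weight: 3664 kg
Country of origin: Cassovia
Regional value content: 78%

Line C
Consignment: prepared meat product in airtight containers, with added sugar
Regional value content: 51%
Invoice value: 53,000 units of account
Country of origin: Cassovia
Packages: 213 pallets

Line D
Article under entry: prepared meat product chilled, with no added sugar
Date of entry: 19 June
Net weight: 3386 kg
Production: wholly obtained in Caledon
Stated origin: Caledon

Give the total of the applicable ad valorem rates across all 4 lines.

Line A: prepared fish product → 10.01; frozen → 10.01.02; with added sugar → 10.01.02.01. Scheduled 20%. Brenmore agreement on 10.01.03: 10.01.02.01 not covered; Brenmore agreement on 10.01: not wholly obtained. → 20%.
Line B: sugar confectionery → 10.02; chilled → 10.02.01; with added sugar → 10.02.01.01. Scheduled 17%. Cassovia agreement on 10.02.02.01: 10.02.01.01 not covered. → 17%.
Line C: prepared meat product → 10.03; in airtight containers → 10.03.01; with added sugar → 10.03.01.01. Scheduled 11%. Cassovia agreement on 10.02.02.01: 10.03.01.01 not covered. → 11%.
Line D: prepared meat product → 10.03; chilled → 10.03.02; with no added sugar → 10.03.02.02. Scheduled 24%. Caledon agreement on 10.03.03.01: 10.03.02.02 not covered. → 24%.
Sum: 20% + 17% + 11% + 24% = 72%.

72%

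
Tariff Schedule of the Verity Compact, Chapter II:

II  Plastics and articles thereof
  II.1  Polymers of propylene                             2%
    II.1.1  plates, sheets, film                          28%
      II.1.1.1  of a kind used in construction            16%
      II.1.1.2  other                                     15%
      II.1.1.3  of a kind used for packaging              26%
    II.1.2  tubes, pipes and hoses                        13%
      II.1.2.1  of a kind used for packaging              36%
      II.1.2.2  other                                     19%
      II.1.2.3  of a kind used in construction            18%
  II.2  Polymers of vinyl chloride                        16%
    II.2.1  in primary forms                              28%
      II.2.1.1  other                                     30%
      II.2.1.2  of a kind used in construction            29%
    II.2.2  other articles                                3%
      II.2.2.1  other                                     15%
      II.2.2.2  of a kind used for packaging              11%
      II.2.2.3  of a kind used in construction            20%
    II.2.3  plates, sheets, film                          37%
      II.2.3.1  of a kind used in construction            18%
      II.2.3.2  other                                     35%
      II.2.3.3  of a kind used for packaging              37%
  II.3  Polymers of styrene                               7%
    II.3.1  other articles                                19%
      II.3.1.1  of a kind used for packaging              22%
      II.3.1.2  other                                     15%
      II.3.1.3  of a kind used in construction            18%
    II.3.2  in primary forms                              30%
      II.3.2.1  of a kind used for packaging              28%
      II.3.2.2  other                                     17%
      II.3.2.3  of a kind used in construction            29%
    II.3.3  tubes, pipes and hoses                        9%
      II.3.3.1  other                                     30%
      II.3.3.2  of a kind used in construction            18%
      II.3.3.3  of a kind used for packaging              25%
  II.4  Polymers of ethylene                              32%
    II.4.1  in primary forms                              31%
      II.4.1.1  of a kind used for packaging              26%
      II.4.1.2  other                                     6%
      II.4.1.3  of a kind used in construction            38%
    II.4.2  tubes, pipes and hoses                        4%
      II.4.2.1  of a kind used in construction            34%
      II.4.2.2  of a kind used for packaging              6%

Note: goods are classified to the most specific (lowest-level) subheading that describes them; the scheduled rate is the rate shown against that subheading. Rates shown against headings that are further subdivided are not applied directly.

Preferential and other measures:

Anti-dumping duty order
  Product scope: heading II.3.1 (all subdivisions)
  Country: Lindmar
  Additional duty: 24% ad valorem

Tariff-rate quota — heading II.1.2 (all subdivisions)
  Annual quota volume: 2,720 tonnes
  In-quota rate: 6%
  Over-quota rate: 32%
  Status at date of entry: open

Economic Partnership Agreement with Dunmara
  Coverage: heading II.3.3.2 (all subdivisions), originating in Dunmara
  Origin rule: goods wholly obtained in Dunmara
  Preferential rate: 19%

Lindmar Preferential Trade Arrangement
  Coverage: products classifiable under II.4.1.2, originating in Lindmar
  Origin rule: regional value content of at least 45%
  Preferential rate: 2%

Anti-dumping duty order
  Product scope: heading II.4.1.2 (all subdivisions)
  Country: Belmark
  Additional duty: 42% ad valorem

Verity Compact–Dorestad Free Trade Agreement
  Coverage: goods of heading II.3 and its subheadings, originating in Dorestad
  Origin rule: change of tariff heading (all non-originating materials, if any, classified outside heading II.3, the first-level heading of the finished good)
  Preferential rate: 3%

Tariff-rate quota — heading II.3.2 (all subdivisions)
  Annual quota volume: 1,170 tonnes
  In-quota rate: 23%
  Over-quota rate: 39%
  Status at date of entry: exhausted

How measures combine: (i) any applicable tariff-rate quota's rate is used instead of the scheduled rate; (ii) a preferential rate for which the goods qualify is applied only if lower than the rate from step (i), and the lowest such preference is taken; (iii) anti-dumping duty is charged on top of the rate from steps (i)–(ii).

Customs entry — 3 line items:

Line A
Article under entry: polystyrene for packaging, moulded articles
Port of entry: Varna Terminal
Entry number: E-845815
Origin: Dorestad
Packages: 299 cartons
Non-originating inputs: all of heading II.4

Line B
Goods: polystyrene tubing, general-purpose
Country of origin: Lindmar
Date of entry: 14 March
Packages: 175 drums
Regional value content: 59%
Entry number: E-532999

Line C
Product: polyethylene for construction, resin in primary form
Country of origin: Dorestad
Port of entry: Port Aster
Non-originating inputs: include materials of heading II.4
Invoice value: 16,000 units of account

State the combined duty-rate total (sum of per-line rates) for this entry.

71%

Line A: polystyrene → II.3; moulded articles → II.3.1; for packaging → II.3.1.1. Scheduled 22%. Dorestad agreement on II.3: CTH met → 3% available; preferential 3%. → 3%.
Line B: polystyrene → II.3; tubing → II.3.3; general-purpose → II.3.3.1. Scheduled 30%. Lindmar agreement on II.4.1.2: II.3.3.1 not covered. → 30%.
Line C: polyethylene → II.4; resin in primary form → II.4.1; for construction → II.4.1.3. Scheduled 38%. Dorestad agreement on II.3: II.4.1.3 not covered. → 38%.
Sum: 3% + 30% + 38% = 71%.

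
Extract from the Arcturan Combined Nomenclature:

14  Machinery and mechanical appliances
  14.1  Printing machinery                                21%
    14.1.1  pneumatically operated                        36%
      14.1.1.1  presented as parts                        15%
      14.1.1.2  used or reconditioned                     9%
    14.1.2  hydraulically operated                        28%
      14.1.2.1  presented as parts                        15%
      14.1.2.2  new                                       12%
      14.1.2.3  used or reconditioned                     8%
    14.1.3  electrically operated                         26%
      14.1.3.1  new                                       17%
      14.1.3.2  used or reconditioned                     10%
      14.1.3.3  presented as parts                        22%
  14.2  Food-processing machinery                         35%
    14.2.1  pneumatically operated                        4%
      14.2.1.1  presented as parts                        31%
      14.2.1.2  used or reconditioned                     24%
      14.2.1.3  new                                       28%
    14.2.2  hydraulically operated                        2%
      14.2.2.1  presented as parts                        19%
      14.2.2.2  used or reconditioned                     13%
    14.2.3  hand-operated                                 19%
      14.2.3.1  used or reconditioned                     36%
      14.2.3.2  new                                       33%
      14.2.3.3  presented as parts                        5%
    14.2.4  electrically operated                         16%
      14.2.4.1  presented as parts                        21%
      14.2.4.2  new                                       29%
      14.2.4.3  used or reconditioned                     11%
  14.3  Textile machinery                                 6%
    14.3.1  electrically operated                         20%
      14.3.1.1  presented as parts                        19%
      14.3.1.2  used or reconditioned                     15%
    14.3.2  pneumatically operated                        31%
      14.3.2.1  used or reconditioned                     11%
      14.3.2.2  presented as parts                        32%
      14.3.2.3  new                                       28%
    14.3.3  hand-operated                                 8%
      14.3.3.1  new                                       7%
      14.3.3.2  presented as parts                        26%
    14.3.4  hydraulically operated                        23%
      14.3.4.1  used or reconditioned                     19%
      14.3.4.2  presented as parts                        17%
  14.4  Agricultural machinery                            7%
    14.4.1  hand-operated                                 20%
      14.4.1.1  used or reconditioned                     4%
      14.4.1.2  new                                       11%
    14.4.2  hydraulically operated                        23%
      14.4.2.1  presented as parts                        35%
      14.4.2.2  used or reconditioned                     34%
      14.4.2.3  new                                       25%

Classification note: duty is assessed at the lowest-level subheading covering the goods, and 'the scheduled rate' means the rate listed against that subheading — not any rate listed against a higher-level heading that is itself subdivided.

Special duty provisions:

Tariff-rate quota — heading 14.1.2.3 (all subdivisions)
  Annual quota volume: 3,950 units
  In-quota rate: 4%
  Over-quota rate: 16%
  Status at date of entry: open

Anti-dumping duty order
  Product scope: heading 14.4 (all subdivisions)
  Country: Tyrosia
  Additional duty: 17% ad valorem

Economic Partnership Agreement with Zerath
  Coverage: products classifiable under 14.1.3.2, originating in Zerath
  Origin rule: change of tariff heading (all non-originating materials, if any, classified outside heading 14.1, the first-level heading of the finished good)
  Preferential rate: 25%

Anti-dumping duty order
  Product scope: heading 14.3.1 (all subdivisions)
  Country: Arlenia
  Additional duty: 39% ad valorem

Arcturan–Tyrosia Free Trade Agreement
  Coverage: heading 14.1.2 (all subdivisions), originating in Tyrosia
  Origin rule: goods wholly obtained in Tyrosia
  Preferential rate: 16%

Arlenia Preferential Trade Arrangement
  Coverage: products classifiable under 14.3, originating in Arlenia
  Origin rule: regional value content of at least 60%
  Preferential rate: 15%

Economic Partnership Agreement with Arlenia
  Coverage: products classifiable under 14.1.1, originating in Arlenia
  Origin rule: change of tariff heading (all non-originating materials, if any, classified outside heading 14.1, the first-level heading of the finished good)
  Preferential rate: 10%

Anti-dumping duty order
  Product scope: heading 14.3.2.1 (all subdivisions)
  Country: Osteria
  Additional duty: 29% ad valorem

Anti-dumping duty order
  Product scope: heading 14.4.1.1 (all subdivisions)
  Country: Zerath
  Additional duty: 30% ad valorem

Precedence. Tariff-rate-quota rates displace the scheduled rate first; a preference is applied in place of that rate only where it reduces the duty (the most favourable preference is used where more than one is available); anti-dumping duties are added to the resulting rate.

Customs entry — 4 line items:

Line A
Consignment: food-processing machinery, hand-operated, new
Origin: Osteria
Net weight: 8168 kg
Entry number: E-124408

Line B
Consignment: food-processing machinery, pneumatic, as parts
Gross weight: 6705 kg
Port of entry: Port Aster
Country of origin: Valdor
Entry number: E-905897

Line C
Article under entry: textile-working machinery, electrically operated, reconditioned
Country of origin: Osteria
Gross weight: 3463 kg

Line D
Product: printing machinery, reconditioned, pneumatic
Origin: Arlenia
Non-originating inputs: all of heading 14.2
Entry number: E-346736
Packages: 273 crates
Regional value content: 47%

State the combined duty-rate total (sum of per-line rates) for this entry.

88%

Line A: food-processing → 14.2; hand-operated → 14.2.3; new → 14.2.3.2. Scheduled 33%. No special measure applies. → 33%.
Line B: food-processing → 14.2; pneumatic → 14.2.1; as parts → 14.2.1.1. Scheduled 31%. No special measure applies. → 31%.
Line C: textile-working → 14.3; electrically operated → 14.3.1; reconditioned → 14.3.1.2. Scheduled 15%. No special measure applies. → 15%.
Line D: printing → 14.1; pneumatic → 14.1.1; reconditioned → 14.1.1.2. Scheduled 9%. Arlenia agreement on 14.3: 14.1.1.2 not covered; Arlenia agreement on 14.1.1: CTH met → 10% available; preference 10% not lower than 9% → no reduction. → 9%.
Sum: 33% + 31% + 15% + 9% = 88%.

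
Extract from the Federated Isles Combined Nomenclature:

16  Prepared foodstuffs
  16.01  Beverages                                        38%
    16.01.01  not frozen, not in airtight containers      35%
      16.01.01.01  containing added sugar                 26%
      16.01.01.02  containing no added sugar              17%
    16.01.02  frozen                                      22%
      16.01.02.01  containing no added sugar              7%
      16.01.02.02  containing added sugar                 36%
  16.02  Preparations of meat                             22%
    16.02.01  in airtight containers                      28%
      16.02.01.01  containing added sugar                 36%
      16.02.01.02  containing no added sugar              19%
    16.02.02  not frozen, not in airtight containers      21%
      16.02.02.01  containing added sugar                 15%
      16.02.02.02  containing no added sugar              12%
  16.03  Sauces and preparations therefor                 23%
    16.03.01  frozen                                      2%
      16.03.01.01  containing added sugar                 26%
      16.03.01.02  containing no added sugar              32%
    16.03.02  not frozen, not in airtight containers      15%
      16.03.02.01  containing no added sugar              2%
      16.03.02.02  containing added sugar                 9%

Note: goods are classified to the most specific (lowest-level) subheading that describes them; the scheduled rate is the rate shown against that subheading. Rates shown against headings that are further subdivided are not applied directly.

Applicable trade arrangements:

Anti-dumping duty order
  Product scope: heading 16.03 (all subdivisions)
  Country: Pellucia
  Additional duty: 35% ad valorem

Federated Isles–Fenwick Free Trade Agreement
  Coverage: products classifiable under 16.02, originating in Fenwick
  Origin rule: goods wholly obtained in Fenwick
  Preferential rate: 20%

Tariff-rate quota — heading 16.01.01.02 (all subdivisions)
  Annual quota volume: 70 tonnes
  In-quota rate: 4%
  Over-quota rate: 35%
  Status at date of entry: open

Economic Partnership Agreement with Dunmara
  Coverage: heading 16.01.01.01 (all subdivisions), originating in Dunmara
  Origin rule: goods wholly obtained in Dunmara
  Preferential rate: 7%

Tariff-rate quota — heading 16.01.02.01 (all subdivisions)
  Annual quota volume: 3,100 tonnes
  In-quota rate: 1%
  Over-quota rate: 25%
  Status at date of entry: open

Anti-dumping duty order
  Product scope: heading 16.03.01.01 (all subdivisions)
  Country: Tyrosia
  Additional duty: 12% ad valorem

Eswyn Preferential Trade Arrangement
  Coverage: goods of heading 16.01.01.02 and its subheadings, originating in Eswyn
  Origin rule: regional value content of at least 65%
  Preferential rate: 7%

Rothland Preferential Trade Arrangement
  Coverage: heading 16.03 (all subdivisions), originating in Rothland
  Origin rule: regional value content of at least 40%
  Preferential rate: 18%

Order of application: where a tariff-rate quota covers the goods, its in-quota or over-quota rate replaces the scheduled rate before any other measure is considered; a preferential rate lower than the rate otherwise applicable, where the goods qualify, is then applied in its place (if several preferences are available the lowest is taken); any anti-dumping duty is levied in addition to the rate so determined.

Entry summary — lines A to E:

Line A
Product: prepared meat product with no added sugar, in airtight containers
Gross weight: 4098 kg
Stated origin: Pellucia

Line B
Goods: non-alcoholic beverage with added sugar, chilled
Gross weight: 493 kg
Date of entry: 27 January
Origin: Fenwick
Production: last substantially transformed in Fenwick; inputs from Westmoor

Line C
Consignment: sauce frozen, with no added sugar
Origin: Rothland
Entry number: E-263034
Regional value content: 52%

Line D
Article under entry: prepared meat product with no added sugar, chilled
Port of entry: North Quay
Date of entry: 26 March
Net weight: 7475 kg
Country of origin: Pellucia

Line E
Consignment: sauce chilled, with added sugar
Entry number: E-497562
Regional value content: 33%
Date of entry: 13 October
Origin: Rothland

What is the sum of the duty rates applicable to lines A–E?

84%

Line A: prepared meat product → 16.02; in airtight containers → 16.02.01; with no added sugar → 16.02.01.02. Scheduled 19%. No special measure applies. → 19%.
Line B: non-alcoholic beverage → 16.01; chilled → 16.01.01; with added sugar → 16.01.01.01. Scheduled 26%. Fenwick agreement on 16.02: 16.01.01.01 not covered. → 26%.
Line C: sauce → 16.03; frozen → 16.03.01; with no added sugar → 16.03.01.02. Scheduled 32%. Rothland agreement on 16.03: RVC ≥ 40% → 18% available; preferential 18%. → 18%.
Line D: prepared meat product → 16.02; chilled → 16.02.02; with no added sugar → 16.02.02.02. Scheduled 12%. No special measure applies. → 12%.
Line E: sauce → 16.03; chilled → 16.03.02; with added sugar → 16.03.02.02. Scheduled 9%. Rothland agreement on 16.03: RVC < 40%. → 9%.
Sum: 19% + 26% + 18% + 12% + 9% = 84%.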